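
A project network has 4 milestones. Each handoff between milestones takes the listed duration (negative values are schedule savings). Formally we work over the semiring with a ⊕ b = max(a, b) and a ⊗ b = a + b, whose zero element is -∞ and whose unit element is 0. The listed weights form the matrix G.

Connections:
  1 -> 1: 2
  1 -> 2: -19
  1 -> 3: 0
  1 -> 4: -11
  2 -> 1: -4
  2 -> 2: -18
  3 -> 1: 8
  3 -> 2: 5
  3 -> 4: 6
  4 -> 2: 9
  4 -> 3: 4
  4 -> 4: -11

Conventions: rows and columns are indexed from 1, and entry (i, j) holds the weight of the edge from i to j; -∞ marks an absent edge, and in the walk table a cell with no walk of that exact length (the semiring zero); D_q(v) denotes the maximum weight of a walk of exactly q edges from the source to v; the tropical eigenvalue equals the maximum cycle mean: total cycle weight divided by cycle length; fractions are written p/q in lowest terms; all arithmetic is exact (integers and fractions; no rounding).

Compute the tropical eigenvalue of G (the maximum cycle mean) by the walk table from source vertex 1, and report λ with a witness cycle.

q=0: [0, -∞, -∞, -∞]
q=1: [2, -19, 0, -11]
q=2: [8, 5, 2, 6]
q=3: [10, 15, 10, 8]
q=4: [18, 17, 12, 16]
Optimal cycle mean attained by: cycle 3->4->3, total 6 + 4, length 2.
Answer: λ = 5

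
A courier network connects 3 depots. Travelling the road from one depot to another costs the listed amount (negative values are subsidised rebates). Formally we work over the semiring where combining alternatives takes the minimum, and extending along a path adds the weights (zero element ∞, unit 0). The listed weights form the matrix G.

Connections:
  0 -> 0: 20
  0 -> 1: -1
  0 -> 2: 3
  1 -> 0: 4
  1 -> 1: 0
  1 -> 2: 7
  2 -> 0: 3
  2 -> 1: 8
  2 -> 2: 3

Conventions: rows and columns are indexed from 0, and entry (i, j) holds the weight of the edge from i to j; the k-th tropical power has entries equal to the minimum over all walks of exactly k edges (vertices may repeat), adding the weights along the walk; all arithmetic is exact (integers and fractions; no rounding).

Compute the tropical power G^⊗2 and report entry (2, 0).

G^⊗2:
  [3, -1, 6]
  [4, 0, 7]
  [6, 2, 6]
Key observation: the optimum is the walk 2->2->0, with weight 3 + 3 = 6.
Optimal value attained by: walk 2->2->0.
Answer: (G^⊗2)[2][0] = 6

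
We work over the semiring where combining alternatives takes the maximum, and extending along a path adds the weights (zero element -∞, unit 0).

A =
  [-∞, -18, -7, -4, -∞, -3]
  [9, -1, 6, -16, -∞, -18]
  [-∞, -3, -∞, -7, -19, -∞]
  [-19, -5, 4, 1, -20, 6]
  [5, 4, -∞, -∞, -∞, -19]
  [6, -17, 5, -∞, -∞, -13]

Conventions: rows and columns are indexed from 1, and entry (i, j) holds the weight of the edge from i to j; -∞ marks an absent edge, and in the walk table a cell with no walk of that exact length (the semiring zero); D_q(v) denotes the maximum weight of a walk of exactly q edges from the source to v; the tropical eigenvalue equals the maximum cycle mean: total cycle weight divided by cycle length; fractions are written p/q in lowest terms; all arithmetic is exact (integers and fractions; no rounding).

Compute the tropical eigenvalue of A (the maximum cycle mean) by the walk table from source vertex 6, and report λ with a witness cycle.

q=0: [-∞, -∞, -∞, -∞, -∞, 0]
q=1: [6, -17, 5, -∞, -∞, -13]
q=2: [-7, 2, -1, 2, -14, 3]
q=3: [11, 1, 8, 3, -18, 8]
q=4: [14, 5, 13, 7, -11, 9]
q=5: [15, 10, 14, 10, -6, 13]
q=6: [19, 11, 18, 11, -5, 16]
Optimal cycle mean attained by: cycle 1->4->6->1, total (-4) + 6 + 6, length 3.
Answer: λ = 8/3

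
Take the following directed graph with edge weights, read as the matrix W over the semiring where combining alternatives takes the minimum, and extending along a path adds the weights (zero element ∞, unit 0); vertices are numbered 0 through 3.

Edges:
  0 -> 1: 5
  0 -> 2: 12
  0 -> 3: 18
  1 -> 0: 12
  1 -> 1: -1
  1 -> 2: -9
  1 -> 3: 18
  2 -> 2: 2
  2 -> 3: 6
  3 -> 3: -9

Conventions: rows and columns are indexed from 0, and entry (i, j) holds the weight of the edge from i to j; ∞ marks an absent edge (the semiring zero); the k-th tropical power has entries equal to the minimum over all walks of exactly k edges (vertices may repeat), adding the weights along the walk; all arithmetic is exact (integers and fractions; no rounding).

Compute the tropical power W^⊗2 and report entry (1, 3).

W^⊗2:
  [17, 4, -4, 9]
  [11, -2, -10, -3]
  [∞, ∞, 4, -3]
  [∞, ∞, ∞, -18]
Key observation: the optimum is the walk 1->2->3, with weight (-9) + 6 = -3.
Optimal value attained by: walk 1->2->3.
Answer: (W^⊗2)[1][3] = -3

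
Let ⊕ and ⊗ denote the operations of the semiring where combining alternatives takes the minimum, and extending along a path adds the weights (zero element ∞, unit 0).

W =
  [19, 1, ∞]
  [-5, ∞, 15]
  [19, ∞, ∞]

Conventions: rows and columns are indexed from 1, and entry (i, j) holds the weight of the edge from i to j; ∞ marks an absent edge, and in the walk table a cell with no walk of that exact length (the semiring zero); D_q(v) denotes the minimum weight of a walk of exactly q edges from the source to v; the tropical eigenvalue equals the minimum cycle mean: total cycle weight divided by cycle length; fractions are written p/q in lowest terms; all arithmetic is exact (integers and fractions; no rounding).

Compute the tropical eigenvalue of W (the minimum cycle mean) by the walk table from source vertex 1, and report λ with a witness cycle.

q=0: [0, ∞, ∞]
q=1: [19, 1, ∞]
q=2: [-4, 20, 16]
q=3: [15, -3, 35]
Optimal cycle mean attained by: cycle 1->2->1, total 1 + (-5), length 2.
Answer: λ = -2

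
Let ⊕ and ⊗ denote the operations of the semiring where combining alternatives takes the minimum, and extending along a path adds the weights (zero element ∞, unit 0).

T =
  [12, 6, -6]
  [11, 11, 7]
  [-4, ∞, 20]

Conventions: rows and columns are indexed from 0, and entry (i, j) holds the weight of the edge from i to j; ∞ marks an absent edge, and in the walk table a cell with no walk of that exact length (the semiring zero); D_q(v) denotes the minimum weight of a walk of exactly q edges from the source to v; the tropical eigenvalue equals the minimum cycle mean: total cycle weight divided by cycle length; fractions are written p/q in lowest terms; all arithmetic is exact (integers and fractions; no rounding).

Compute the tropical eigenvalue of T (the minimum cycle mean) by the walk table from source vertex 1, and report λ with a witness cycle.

q=0: [∞, 0, ∞]
q=1: [11, 11, 7]
q=2: [3, 17, 5]
q=3: [1, 9, -3]
Optimal cycle mean attained by: cycle 0->2->0, total (-6) + (-4), length 2.
Answer: λ = -5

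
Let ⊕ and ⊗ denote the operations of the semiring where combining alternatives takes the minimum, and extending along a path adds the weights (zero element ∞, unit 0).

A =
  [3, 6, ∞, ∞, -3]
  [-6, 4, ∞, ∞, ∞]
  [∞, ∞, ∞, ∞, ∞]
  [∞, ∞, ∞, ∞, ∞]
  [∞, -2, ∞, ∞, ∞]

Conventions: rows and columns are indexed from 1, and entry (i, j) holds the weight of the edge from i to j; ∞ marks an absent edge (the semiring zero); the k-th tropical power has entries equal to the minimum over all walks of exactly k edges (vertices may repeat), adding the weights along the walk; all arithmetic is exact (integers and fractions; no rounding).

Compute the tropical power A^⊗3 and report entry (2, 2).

A^⊗2:
  [0, -5, ∞, ∞, 0]
  [-3, 0, ∞, ∞, -9]
  [∞, ∞, ∞, ∞, ∞]
  [∞, ∞, ∞, ∞, ∞]
  [-8, 2, ∞, ∞, ∞]
A^⊗3:
  [-11, -2, ∞, ∞, -3]
  [-6, -11, ∞, ∞, -6]
  [∞, ∞, ∞, ∞, ∞]
  [∞, ∞, ∞, ∞, ∞]
  [-5, -2, ∞, ∞, -11]
Key observation: the optimum is the walk 2->1->5->2, with weight (-6) + (-3) + (-2) = -11.
Optimal value attained by: walk 2->1->5->2.
Answer: (A^⊗3)[2][2] = -11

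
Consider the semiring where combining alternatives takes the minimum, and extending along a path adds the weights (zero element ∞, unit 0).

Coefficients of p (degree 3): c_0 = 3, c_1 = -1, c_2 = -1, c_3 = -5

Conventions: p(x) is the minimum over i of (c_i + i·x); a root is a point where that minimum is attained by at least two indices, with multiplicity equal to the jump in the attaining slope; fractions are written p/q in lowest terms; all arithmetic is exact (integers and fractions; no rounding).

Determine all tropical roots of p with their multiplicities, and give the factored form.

hull edge (i=0, c=3) to (i=1, c=-1): slope -4, span 1
hull edge (i=1, c=-1) to (i=3, c=-5): slope -2, span 2
Factored form: p(x) = -5 ⊗ (x ⊕ 2) ⊗ (x ⊕ 2) ⊗ (x ⊕ 4)
Answer: roots = 2 (mult 2), 4 (mult 1)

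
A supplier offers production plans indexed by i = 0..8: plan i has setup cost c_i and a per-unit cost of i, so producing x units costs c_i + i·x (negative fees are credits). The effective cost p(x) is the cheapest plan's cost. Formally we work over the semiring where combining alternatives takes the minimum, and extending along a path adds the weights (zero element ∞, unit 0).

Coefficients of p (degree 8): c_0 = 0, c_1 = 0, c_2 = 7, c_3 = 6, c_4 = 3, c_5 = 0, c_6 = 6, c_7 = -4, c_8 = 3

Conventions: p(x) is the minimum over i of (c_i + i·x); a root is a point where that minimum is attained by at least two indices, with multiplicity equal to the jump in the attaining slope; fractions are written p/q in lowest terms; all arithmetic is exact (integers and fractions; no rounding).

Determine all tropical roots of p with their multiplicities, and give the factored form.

hull edge (i=0, c=0) to (i=7, c=-4): slope -4/7, span 7
hull edge (i=7, c=-4) to (i=8, c=3): slope 7, span 1
Factored form: p(x) = 3 ⊗ (x ⊕ (-7)) ⊗ (x ⊕ 4/7) ⊗ (x ⊕ 4/7) ⊗ (x ⊕ 4/7) ⊗ (x ⊕ 4/7) ⊗ (x ⊕ 4/7) ⊗ (x ⊕ 4/7) ⊗ (x ⊕ 4/7)
Answer: roots = -7 (mult 1), 4/7 (mult 7)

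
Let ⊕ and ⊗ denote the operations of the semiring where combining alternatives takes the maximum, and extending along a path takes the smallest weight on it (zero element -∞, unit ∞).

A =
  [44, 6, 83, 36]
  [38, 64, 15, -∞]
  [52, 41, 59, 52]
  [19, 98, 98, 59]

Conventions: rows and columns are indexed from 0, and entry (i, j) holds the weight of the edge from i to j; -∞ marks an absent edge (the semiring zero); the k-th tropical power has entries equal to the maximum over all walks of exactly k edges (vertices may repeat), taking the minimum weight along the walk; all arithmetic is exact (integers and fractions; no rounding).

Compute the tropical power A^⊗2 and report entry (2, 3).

A^⊗2:
  [52, 41, 59, 52]
  [38, 64, 38, 36]
  [52, 52, 59, 52]
  [52, 64, 59, 59]
Key observation: the optimum is the walk 2->2->3, with weight 59 min 52 = 52.
Optimal value attained by: walk 2->2->3.
Answer: (A^⊗2)[2][3] = 52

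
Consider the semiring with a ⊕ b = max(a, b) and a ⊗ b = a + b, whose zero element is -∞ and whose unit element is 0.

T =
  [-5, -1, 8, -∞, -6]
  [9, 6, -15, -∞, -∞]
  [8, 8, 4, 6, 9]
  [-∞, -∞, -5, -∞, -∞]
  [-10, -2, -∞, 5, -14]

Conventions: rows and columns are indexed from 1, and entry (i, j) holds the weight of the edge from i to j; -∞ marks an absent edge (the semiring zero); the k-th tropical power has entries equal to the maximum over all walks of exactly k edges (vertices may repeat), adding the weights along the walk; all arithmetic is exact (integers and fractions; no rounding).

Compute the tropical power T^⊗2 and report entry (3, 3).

T^⊗2:
  [16, 16, 12, 14, 17]
  [15, 12, 17, -9, 3]
  [17, 14, 16, 14, 13]
  [3, 3, -1, 1, 4]
  [7, 4, 0, -9, -16]
Key observation: the optimum is the walk 3->1->3, with weight 8 + 8 = 16.
Optimal value attained by: walk 3->1->3.
Answer: (T^⊗2)[3][3] = 16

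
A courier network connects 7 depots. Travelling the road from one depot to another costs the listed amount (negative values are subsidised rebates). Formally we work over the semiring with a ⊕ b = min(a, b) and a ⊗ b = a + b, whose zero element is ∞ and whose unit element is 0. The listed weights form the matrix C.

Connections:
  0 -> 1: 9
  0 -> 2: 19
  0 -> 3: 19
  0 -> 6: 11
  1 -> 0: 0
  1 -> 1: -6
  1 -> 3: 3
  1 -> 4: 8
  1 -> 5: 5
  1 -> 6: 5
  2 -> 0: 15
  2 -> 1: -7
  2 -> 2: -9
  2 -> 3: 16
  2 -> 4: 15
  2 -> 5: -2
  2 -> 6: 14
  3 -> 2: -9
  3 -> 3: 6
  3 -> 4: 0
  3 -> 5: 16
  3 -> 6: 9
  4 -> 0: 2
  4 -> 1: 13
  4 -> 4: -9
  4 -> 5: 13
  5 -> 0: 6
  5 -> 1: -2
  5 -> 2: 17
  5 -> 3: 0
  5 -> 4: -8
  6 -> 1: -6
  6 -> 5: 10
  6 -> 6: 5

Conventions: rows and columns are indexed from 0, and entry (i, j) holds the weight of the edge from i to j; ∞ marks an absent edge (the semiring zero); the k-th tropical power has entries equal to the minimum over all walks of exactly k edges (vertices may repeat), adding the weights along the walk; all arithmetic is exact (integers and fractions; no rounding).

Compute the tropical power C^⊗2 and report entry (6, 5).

C^⊗2:
  [9, 3, 10, 12, 17, 14, 14]
  [-6, -12, -6, -3, -3, -1, -1]
  [-7, -16, -18, -4, -10, -11, -2]
  [2, -16, -18, 7, -9, -11, 5]
  [-7, 4, 21, 13, -18, 4, 13]
  [-6, -8, -9, 1, -17, 3, 3]
  [-6, -12, 27, -3, 2, -1, -1]
Key observation: the optimum is the walk 6->1->5, with weight (-6) + 5 = -1.
Optimal value attained by: walk 6->1->5.
Answer: (C^⊗2)[6][5] = -1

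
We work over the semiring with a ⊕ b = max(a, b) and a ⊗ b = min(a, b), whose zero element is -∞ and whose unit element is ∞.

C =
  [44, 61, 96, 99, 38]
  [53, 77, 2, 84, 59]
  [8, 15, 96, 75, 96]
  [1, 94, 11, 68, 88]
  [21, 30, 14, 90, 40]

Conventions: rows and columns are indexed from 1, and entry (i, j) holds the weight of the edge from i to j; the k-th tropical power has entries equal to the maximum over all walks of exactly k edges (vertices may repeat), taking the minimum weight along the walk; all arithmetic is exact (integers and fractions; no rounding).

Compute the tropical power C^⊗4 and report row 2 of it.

C^⊗2:
  [53, 94, 96, 75, 96]
  [53, 84, 53, 77, 84]
  [21, 75, 96, 90, 96]
  [53, 77, 14, 88, 68]
  [30, 90, 21, 68, 88]
C^⊗3:
  [53, 77, 96, 90, 96]
  [53, 77, 53, 84, 77]
  [53, 90, 96, 90, 96]
  [53, 88, 53, 77, 88]
  [53, 77, 30, 88, 68]
C^⊗4:
  [53, 90, 96, 90, 96]
  [53, 84, 53, 77, 84]
  [53, 90, 96, 90, 96]
  [53, 77, 53, 88, 77]
  [53, 88, 53, 77, 88]
Answer: row 2 of C^⊗4 = [53, 84, 53, 77, 84]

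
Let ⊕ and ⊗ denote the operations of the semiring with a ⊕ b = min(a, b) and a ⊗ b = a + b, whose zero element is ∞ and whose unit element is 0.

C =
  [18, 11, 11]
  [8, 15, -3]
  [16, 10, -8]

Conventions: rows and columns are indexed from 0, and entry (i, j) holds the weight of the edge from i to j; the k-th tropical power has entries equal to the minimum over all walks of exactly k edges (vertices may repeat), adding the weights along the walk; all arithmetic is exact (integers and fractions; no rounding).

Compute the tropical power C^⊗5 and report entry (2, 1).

C^⊗2:
  [19, 21, 3]
  [13, 7, -11]
  [8, 2, -16]
C^⊗3:
  [19, 13, -5]
  [5, -1, -19]
  [0, -6, -24]
C^⊗4:
  [11, 5, -13]
  [-3, -9, -27]
  [-8, -14, -32]
C^⊗5:
  [3, -3, -21]
  [-11, -17, -35]
  [-16, -22, -40]
Key observation: the optimum is the walk 2->2->2->2->2->1, with weight (-8) + (-8) + (-8) + (-8) + 10 = -22.
Optimal value attained by: walk 2->2->2->2->2->1.
Answer: (C^⊗5)[2][1] = -22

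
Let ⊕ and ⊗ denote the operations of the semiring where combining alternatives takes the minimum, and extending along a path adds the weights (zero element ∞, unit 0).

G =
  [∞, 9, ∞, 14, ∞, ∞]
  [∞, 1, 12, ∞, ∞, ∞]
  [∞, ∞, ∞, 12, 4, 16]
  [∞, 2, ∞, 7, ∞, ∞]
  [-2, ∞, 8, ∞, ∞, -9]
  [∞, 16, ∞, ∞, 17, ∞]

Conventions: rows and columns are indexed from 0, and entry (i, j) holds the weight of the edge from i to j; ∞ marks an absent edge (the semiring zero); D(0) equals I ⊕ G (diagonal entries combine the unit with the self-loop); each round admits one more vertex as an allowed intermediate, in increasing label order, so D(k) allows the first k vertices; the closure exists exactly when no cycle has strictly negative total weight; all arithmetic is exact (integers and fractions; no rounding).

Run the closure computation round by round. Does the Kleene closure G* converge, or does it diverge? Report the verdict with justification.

D(0):
  [0, 9, ∞, 14, ∞, ∞]
  [∞, 0, 12, ∞, ∞, ∞]
  [∞, ∞, 0, 12, 4, 16]
  [∞, 2, ∞, 0, ∞, ∞]
  [-2, ∞, 8, ∞, 0, -9]
  [∞, 16, ∞, ∞, 17, 0]
D(1):
  [0, 9, ∞, 14, ∞, ∞]
  [∞, 0, 12, ∞, ∞, ∞]
  [∞, ∞, 0, 12, 4, 16]
  [∞, 2, ∞, 0, ∞, ∞]
  [-2, 7, 8, 12, 0, -9]
  [∞, 16, ∞, ∞, 17, 0]
D(2):
  [0, 9, 21, 14, ∞, ∞]
  [∞, 0, 12, ∞, ∞, ∞]
  [∞, ∞, 0, 12, 4, 16]
  [∞, 2, 14, 0, ∞, ∞]
  [-2, 7, 8, 12, 0, -9]
  [∞, 16, 28, ∞, 17, 0]
D(3):
  [0, 9, 21, 14, 25, 37]
  [∞, 0, 12, 24, 16, 28]
  [∞, ∞, 0, 12, 4, 16]
  [∞, 2, 14, 0, 18, 30]
  [-2, 7, 8, 12, 0, -9]
  [∞, 16, 28, 40, 17, 0]
D(4):
  [0, 9, 21, 14, 25, 37]
  [∞, 0, 12, 24, 16, 28]
  [∞, 14, 0, 12, 4, 16]
  [∞, 2, 14, 0, 18, 30]
  [-2, 7, 8, 12, 0, -9]
  [∞, 16, 28, 40, 17, 0]
D(5):
  [0, 9, 21, 14, 25, 16]
  [14, 0, 12, 24, 16, 7]
  [2, 11, 0, 12, 4, -5]
  [16, 2, 14, 0, 18, 9]
  [-2, 7, 8, 12, 0, -9]
  [15, 16, 25, 29, 17, 0]
D(6):
  [0, 9, 21, 14, 25, 16]
  [14, 0, 12, 24, 16, 7]
  [2, 11, 0, 12, 4, -5]
  [16, 2, 14, 0, 18, 9]
  [-2, 7, 8, 12, 0, -9]
  [15, 16, 25, 29, 17, 0]
Key observation: every diagonal entry stays at the unit through all rounds, so no improving cycle exists.
Answer: CONVERGES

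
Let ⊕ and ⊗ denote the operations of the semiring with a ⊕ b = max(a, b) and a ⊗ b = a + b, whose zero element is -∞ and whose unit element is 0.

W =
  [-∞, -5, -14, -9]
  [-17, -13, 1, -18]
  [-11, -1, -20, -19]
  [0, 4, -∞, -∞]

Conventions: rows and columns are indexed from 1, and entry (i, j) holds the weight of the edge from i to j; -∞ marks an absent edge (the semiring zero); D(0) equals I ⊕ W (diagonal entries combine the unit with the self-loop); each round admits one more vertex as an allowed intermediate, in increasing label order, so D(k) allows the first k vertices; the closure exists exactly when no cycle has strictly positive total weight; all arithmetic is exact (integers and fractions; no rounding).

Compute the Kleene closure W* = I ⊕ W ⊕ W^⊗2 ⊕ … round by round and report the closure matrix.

D(0):
  [0, -5, -14, -9]
  [-17, 0, 1, -18]
  [-11, -1, 0, -19]
  [0, 4, -∞, 0]
D(1):
  [0, -5, -14, -9]
  [-17, 0, 1, -18]
  [-11, -1, 0, -19]
  [0, 4, -14, 0]
D(2):
  [0, -5, -4, -9]
  [-17, 0, 1, -18]
  [-11, -1, 0, -19]
  [0, 4, 5, 0]
D(3):
  [0, -5, -4, -9]
  [-10, 0, 1, -18]
  [-11, -1, 0, -19]
  [0, 4, 5, 0]
D(4):
  [0, -5, -4, -9]
  [-10, 0, 1, -18]
  [-11, -1, 0, -19]
  [0, 4, 5, 0]
Answer: W* = [[0, -5, -4, -9], [-10, 0, 1, -18], [-11, -1, 0, -19], [0, 4, 5, 0]]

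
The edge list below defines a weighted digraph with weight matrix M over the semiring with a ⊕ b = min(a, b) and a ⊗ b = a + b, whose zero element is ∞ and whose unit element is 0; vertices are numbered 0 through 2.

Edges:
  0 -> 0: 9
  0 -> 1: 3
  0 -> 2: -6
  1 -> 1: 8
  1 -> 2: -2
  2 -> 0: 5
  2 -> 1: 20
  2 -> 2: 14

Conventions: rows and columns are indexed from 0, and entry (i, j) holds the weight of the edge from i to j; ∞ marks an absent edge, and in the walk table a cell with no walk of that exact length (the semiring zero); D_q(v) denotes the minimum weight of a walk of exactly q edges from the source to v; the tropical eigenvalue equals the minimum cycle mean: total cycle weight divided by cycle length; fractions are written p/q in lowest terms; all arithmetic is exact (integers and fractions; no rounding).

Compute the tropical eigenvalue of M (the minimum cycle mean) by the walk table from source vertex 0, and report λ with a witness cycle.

q=0: [0, ∞, ∞]
q=1: [9, 3, -6]
q=2: [-1, 11, 1]
q=3: [6, 2, -7]
Optimal cycle mean attained by: cycle 0->2->0, total (-6) + 5, length 2.
Answer: λ = -1/2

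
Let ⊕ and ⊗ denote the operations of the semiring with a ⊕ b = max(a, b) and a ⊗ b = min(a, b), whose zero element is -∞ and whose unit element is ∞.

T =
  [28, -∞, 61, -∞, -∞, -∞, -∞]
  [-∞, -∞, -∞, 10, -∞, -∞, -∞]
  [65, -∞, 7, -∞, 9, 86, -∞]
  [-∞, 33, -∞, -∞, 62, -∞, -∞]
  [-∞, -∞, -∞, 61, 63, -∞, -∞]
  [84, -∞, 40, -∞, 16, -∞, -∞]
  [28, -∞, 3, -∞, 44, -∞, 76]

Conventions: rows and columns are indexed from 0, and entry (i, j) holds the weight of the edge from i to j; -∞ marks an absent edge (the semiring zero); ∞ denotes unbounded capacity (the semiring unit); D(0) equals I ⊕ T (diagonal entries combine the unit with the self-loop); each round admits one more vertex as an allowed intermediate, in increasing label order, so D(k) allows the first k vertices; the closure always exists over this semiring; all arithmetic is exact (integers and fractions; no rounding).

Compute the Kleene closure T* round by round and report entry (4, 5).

D(0):
  [∞, -∞, 61, -∞, -∞, -∞, -∞]
  [-∞, ∞, -∞, 10, -∞, -∞, -∞]
  [65, -∞, ∞, -∞, 9, 86, -∞]
  [-∞, 33, -∞, ∞, 62, -∞, -∞]
  [-∞, -∞, -∞, 61, ∞, -∞, -∞]
  [84, -∞, 40, -∞, 16, ∞, -∞]
  [28, -∞, 3, -∞, 44, -∞, ∞]
D(1):
  [∞, -∞, 61, -∞, -∞, -∞, -∞]
  [-∞, ∞, -∞, 10, -∞, -∞, -∞]
  [65, -∞, ∞, -∞, 9, 86, -∞]
  [-∞, 33, -∞, ∞, 62, -∞, -∞]
  [-∞, -∞, -∞, 61, ∞, -∞, -∞]
  [84, -∞, 61, -∞, 16, ∞, -∞]
  [28, -∞, 28, -∞, 44, -∞, ∞]
D(2):
  [∞, -∞, 61, -∞, -∞, -∞, -∞]
  [-∞, ∞, -∞, 10, -∞, -∞, -∞]
  [65, -∞, ∞, -∞, 9, 86, -∞]
  [-∞, 33, -∞, ∞, 62, -∞, -∞]
  [-∞, -∞, -∞, 61, ∞, -∞, -∞]
  [84, -∞, 61, -∞, 16, ∞, -∞]
  [28, -∞, 28, -∞, 44, -∞, ∞]
D(3):
  [∞, -∞, 61, -∞, 9, 61, -∞]
  [-∞, ∞, -∞, 10, -∞, -∞, -∞]
  [65, -∞, ∞, -∞, 9, 86, -∞]
  [-∞, 33, -∞, ∞, 62, -∞, -∞]
  [-∞, -∞, -∞, 61, ∞, -∞, -∞]
  [84, -∞, 61, -∞, 16, ∞, -∞]
  [28, -∞, 28, -∞, 44, 28, ∞]
D(4):
  [∞, -∞, 61, -∞, 9, 61, -∞]
  [-∞, ∞, -∞, 10, 10, -∞, -∞]
  [65, -∞, ∞, -∞, 9, 86, -∞]
  [-∞, 33, -∞, ∞, 62, -∞, -∞]
  [-∞, 33, -∞, 61, ∞, -∞, -∞]
  [84, -∞, 61, -∞, 16, ∞, -∞]
  [28, -∞, 28, -∞, 44, 28, ∞]
D(5):
  [∞, 9, 61, 9, 9, 61, -∞]
  [-∞, ∞, -∞, 10, 10, -∞, -∞]
  [65, 9, ∞, 9, 9, 86, -∞]
  [-∞, 33, -∞, ∞, 62, -∞, -∞]
  [-∞, 33, -∞, 61, ∞, -∞, -∞]
  [84, 16, 61, 16, 16, ∞, -∞]
  [28, 33, 28, 44, 44, 28, ∞]
D(6):
  [∞, 16, 61, 16, 16, 61, -∞]
  [-∞, ∞, -∞, 10, 10, -∞, -∞]
  [84, 16, ∞, 16, 16, 86, -∞]
  [-∞, 33, -∞, ∞, 62, -∞, -∞]
  [-∞, 33, -∞, 61, ∞, -∞, -∞]
  [84, 16, 61, 16, 16, ∞, -∞]
  [28, 33, 28, 44, 44, 28, ∞]
D(7):
  [∞, 16, 61, 16, 16, 61, -∞]
  [-∞, ∞, -∞, 10, 10, -∞, -∞]
  [84, 16, ∞, 16, 16, 86, -∞]
  [-∞, 33, -∞, ∞, 62, -∞, -∞]
  [-∞, 33, -∞, 61, ∞, -∞, -∞]
  [84, 16, 61, 16, 16, ∞, -∞]
  [28, 33, 28, 44, 44, 28, ∞]
Answer: T*[4][5] = -∞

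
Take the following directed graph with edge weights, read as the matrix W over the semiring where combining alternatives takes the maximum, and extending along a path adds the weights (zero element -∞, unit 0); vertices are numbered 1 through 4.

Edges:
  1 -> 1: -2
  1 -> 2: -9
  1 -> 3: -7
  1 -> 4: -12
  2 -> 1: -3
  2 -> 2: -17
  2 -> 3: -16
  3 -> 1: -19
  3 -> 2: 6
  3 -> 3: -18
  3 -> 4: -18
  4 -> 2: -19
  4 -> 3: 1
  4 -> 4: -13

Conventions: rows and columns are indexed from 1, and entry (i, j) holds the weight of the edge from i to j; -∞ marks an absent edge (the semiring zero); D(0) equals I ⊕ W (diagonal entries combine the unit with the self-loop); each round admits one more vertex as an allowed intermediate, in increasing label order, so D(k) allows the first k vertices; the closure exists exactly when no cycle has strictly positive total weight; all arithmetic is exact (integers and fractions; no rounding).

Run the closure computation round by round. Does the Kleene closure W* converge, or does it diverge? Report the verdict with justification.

D(0):
  [0, -9, -7, -12]
  [-3, 0, -16, -∞]
  [-19, 6, 0, -18]
  [-∞, -19, 1, 0]
D(1):
  [0, -9, -7, -12]
  [-3, 0, -10, -15]
  [-19, 6, 0, -18]
  [-∞, -19, 1, 0]
D(2):
  [0, -9, -7, -12]
  [-3, 0, -10, -15]
  [3, 6, 0, -9]
  [-22, -19, 1, 0]
D(3):
  [0, -1, -7, -12]
  [-3, 0, -10, -15]
  [3, 6, 0, -9]
  [4, 7, 1, 0]
D(4):
  [0, -1, -7, -12]
  [-3, 0, -10, -15]
  [3, 6, 0, -9]
  [4, 7, 1, 0]
Key observation: every diagonal entry stays at the unit through all rounds, so no improving cycle exists.
Answer: CONVERGES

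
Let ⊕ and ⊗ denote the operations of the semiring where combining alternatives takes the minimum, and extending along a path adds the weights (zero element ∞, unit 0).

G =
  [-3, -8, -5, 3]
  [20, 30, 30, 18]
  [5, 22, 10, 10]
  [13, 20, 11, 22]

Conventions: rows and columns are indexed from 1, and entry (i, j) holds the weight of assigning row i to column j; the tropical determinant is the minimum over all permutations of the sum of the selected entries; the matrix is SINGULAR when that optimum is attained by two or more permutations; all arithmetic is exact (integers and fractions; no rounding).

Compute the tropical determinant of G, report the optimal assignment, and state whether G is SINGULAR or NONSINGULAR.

σ = (1, 2, 3, 4): (-3) + 30 + 10 + 22 = 59
σ = (1, 2, 4, 3): (-3) + 30 + 10 + 11 = 48
σ = (1, 3, 2, 4): (-3) + 30 + 22 + 22 = 71
σ = (1, 3, 4, 2): (-3) + 30 + 10 + 20 = 57
σ = (1, 4, 2, 3): (-3) + 18 + 22 + 11 = 48
σ = (1, 4, 3, 2): (-3) + 18 + 10 + 20 = 45
σ = (2, 1, 3, 4): (-8) + 20 + 10 + 22 = 44
σ = (2, 1, 4, 3): (-8) + 20 + 10 + 11 = 33
σ = (2, 3, 1, 4): (-8) + 30 + 5 + 22 = 49
σ = (2, 3, 4, 1): (-8) + 30 + 10 + 13 = 45
σ = (2, 4, 1, 3): (-8) + 18 + 5 + 11 = 26
σ = (2, 4, 3, 1): (-8) + 18 + 10 + 13 = 33
σ = (3, 1, 2, 4): (-5) + 20 + 22 + 22 = 59
σ = (3, 1, 4, 2): (-5) + 20 + 10 + 20 = 45
σ = (3, 2, 1, 4): (-5) + 30 + 5 + 22 = 52
σ = (3, 2, 4, 1): (-5) + 30 + 10 + 13 = 48
σ = (3, 4, 1, 2): (-5) + 18 + 5 + 20 = 38
σ = (3, 4, 2, 1): (-5) + 18 + 22 + 13 = 48
σ = (4, 1, 2, 3): 3 + 20 + 22 + 11 = 56
σ = (4, 1, 3, 2): 3 + 20 + 10 + 20 = 53
σ = (4, 2, 1, 3): 3 + 30 + 5 + 11 = 49
σ = (4, 2, 3, 1): 3 + 30 + 10 + 13 = 56
σ = (4, 3, 1, 2): 3 + 30 + 5 + 20 = 58
σ = (4, 3, 2, 1): 3 + 30 + 22 + 13 = 68
Optimal value attained by: σ = (2, 4, 1, 3).
Answer: det⊕(G) = 26; verdict: NONSINGULAR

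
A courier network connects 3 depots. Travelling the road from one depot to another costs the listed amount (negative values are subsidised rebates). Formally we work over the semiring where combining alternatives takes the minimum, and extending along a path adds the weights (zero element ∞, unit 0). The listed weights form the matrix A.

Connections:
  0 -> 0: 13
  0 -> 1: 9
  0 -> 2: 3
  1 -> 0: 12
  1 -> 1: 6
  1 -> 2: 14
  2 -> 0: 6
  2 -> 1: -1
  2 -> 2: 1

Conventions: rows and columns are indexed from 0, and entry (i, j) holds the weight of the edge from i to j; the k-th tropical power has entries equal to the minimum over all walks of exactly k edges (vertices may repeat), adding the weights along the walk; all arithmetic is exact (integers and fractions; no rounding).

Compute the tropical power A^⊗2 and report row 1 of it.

A^⊗2:
  [9, 2, 4]
  [18, 12, 15]
  [7, 0, 2]
Answer: row 1 of A^⊗2 = [18, 12, 15]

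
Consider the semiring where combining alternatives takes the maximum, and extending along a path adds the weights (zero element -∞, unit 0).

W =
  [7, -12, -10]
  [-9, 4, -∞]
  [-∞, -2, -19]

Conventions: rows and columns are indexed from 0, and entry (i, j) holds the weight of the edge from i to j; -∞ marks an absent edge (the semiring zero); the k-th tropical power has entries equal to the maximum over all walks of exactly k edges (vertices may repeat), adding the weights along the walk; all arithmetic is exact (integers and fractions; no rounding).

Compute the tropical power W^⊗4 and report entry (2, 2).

W^⊗2:
  [14, -5, -3]
  [-2, 8, -19]
  [-11, 2, -38]
W^⊗3:
  [21, 2, 4]
  [5, 12, -12]
  [-4, 6, -21]
W^⊗4:
  [28, 9, 11]
  [12, 16, -5]
  [3, 10, -14]
Key observation: the optimum is the walk 2->1->0->0->2, with weight (-2) + (-9) + 7 + (-10) = -14.
Optimal value attained by: walk 2->1->0->0->2.
Answer: (W^⊗4)[2][2] = -14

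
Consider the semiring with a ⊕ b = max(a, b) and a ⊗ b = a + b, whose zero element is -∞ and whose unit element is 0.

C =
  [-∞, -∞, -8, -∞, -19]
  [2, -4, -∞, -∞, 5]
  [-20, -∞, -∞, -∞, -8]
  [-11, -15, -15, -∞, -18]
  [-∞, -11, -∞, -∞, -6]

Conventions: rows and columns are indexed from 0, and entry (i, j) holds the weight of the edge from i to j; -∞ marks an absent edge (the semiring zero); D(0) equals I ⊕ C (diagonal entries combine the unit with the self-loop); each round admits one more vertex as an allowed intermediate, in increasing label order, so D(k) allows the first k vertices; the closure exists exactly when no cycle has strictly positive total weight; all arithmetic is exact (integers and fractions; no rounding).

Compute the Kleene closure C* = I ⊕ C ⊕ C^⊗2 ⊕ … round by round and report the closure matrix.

D(0):
  [0, -∞, -8, -∞, -19]
  [2, 0, -∞, -∞, 5]
  [-20, -∞, 0, -∞, -8]
  [-11, -15, -15, 0, -18]
  [-∞, -11, -∞, -∞, 0]
D(1):
  [0, -∞, -8, -∞, -19]
  [2, 0, -6, -∞, 5]
  [-20, -∞, 0, -∞, -8]
  [-11, -15, -15, 0, -18]
  [-∞, -11, -∞, -∞, 0]
D(2):
  [0, -∞, -8, -∞, -19]
  [2, 0, -6, -∞, 5]
  [-20, -∞, 0, -∞, -8]
  [-11, -15, -15, 0, -10]
  [-9, -11, -17, -∞, 0]
D(3):
  [0, -∞, -8, -∞, -16]
  [2, 0, -6, -∞, 5]
  [-20, -∞, 0, -∞, -8]
  [-11, -15, -15, 0, -10]
  [-9, -11, -17, -∞, 0]
D(4):
  [0, -∞, -8, -∞, -16]
  [2, 0, -6, -∞, 5]
  [-20, -∞, 0, -∞, -8]
  [-11, -15, -15, 0, -10]
  [-9, -11, -17, -∞, 0]
D(5):
  [0, -27, -8, -∞, -16]
  [2, 0, -6, -∞, 5]
  [-17, -19, 0, -∞, -8]
  [-11, -15, -15, 0, -10]
  [-9, -11, -17, -∞, 0]
Answer: C* = [[0, -27, -8, -∞, -16], [2, 0, -6, -∞, 5], [-17, -19, 0, -∞, -8], [-11, -15, -15, 0, -10], [-9, -11, -17, -∞, 0]]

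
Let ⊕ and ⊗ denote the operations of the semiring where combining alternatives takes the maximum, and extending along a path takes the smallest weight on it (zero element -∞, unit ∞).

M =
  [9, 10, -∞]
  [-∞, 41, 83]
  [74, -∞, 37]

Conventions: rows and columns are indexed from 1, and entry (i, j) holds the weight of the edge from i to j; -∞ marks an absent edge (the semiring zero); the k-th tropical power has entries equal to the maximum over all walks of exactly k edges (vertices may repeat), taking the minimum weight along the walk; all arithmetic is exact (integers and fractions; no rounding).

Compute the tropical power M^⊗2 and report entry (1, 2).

M^⊗2:
  [9, 10, 10]
  [74, 41, 41]
  [37, 10, 37]
Key observation: the optimum is the walk 1->2->2, with weight 10 min 41 = 10.
Optimal value attained by: walk 1->2->2.
Answer: (M^⊗2)[1][2] = 10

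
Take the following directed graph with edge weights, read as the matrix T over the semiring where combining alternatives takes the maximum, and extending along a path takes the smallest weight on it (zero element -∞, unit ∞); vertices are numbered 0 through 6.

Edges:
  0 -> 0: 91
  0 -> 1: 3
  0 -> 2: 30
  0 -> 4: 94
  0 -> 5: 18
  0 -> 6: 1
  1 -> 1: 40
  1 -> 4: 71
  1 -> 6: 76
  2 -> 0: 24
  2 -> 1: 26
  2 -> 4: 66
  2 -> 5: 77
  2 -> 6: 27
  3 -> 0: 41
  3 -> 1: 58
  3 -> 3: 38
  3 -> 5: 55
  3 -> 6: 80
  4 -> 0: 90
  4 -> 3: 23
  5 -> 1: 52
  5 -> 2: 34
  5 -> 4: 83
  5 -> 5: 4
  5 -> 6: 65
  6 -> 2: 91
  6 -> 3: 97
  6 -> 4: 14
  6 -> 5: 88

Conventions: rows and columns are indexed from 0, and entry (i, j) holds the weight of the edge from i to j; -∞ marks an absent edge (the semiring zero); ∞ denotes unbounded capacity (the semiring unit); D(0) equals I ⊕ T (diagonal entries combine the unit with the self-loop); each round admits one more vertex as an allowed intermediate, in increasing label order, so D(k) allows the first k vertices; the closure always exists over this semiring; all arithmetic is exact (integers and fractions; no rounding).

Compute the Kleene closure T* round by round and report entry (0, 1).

D(0):
  [∞, 3, 30, -∞, 94, 18, 1]
  [-∞, ∞, -∞, -∞, 71, -∞, 76]
  [24, 26, ∞, -∞, 66, 77, 27]
  [41, 58, -∞, ∞, -∞, 55, 80]
  [90, -∞, -∞, 23, ∞, -∞, -∞]
  [-∞, 52, 34, -∞, 83, ∞, 65]
  [-∞, -∞, 91, 97, 14, 88, ∞]
D(1):
  [∞, 3, 30, -∞, 94, 18, 1]
  [-∞, ∞, -∞, -∞, 71, -∞, 76]
  [24, 26, ∞, -∞, 66, 77, 27]
  [41, 58, 30, ∞, 41, 55, 80]
  [90, 3, 30, 23, ∞, 18, 1]
  [-∞, 52, 34, -∞, 83, ∞, 65]
  [-∞, -∞, 91, 97, 14, 88, ∞]
D(2):
  [∞, 3, 30, -∞, 94, 18, 3]
  [-∞, ∞, -∞, -∞, 71, -∞, 76]
  [24, 26, ∞, -∞, 66, 77, 27]
  [41, 58, 30, ∞, 58, 55, 80]
  [90, 3, 30, 23, ∞, 18, 3]
  [-∞, 52, 34, -∞, 83, ∞, 65]
  [-∞, -∞, 91, 97, 14, 88, ∞]
D(3):
  [∞, 26, 30, -∞, 94, 30, 27]
  [-∞, ∞, -∞, -∞, 71, -∞, 76]
  [24, 26, ∞, -∞, 66, 77, 27]
  [41, 58, 30, ∞, 58, 55, 80]
  [90, 26, 30, 23, ∞, 30, 27]
  [24, 52, 34, -∞, 83, ∞, 65]
  [24, 26, 91, 97, 66, 88, ∞]
D(4):
  [∞, 26, 30, -∞, 94, 30, 27]
  [-∞, ∞, -∞, -∞, 71, -∞, 76]
  [24, 26, ∞, -∞, 66, 77, 27]
  [41, 58, 30, ∞, 58, 55, 80]
  [90, 26, 30, 23, ∞, 30, 27]
  [24, 52, 34, -∞, 83, ∞, 65]
  [41, 58, 91, 97, 66, 88, ∞]
D(5):
  [∞, 26, 30, 23, 94, 30, 27]
  [71, ∞, 30, 23, 71, 30, 76]
  [66, 26, ∞, 23, 66, 77, 27]
  [58, 58, 30, ∞, 58, 55, 80]
  [90, 26, 30, 23, ∞, 30, 27]
  [83, 52, 34, 23, 83, ∞, 65]
  [66, 58, 91, 97, 66, 88, ∞]
D(6):
  [∞, 30, 30, 23, 94, 30, 30]
  [71, ∞, 30, 23, 71, 30, 76]
  [77, 52, ∞, 23, 77, 77, 65]
  [58, 58, 34, ∞, 58, 55, 80]
  [90, 30, 30, 23, ∞, 30, 30]
  [83, 52, 34, 23, 83, ∞, 65]
  [83, 58, 91, 97, 83, 88, ∞]
D(7):
  [∞, 30, 30, 30, 94, 30, 30]
  [76, ∞, 76, 76, 76, 76, 76]
  [77, 58, ∞, 65, 77, 77, 65]
  [80, 58, 80, ∞, 80, 80, 80]
  [90, 30, 30, 30, ∞, 30, 30]
  [83, 58, 65, 65, 83, ∞, 65]
  [83, 58, 91, 97, 83, 88, ∞]
Answer: T*[0][1] = 30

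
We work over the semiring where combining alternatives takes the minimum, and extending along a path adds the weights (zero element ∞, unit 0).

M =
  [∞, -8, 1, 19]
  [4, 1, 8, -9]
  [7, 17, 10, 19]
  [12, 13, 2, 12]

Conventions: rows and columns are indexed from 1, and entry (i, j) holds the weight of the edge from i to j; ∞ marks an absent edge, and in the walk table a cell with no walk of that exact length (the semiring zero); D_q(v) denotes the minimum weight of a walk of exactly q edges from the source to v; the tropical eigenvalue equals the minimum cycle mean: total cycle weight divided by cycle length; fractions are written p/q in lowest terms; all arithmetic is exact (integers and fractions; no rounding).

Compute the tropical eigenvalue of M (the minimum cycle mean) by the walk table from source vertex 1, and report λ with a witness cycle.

q=0: [0, ∞, ∞, ∞]
q=1: [∞, -8, 1, 19]
q=2: [-4, -7, 0, -17]
q=3: [-5, -12, -15, -16]
q=4: [-8, -13, -14, -21]
Optimal cycle mean attained by: cycle 1->2->1, total (-8) + 4, length 2.
Answer: λ = -2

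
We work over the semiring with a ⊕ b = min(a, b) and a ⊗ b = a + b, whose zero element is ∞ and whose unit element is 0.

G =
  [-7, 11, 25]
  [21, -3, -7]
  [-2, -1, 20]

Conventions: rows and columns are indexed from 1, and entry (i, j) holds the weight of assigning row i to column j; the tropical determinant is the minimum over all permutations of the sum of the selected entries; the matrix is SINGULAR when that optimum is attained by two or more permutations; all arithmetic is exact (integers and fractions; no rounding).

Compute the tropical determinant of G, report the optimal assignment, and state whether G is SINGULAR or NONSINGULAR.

σ = (1, 2, 3): (-7) + (-3) + 20 = 10
σ = (1, 3, 2): (-7) + (-7) + (-1) = -15
σ = (2, 1, 3): 11 + 21 + 20 = 52
σ = (2, 3, 1): 11 + (-7) + (-2) = 2
σ = (3, 1, 2): 25 + 21 + (-1) = 45
σ = (3, 2, 1): 25 + (-3) + (-2) = 20
Optimal value attained by: σ = (1, 3, 2).
Answer: det⊕(G) = -15; verdict: NONSINGULAR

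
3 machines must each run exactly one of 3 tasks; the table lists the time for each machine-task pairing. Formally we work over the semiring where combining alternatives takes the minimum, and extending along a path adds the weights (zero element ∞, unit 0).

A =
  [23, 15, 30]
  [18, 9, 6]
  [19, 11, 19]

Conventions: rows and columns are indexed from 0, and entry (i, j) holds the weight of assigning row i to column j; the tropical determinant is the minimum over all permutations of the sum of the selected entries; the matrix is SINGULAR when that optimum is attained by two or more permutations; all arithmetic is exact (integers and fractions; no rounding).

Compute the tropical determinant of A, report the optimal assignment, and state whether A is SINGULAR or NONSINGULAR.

σ = (0, 1, 2): 23 + 9 + 19 = 51
σ = (0, 2, 1): 23 + 6 + 11 = 40
σ = (1, 0, 2): 15 + 18 + 19 = 52
σ = (1, 2, 0): 15 + 6 + 19 = 40
σ = (2, 0, 1): 30 + 18 + 11 = 59
σ = (2, 1, 0): 30 + 9 + 19 = 58
Optimal value attained by: σ = (0, 2, 1).
Answer: det⊕(A) = 40; verdict: SINGULAR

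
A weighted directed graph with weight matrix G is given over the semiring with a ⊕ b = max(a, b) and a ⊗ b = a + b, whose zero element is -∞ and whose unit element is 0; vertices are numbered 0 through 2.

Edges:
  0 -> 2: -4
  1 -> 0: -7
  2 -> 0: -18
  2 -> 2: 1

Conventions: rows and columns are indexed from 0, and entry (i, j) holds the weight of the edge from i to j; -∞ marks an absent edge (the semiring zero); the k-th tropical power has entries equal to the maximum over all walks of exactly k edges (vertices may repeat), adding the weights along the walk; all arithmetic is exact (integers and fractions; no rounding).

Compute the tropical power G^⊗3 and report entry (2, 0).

G^⊗2:
  [-22, -∞, -3]
  [-∞, -∞, -11]
  [-17, -∞, 2]
G^⊗3:
  [-21, -∞, -2]
  [-29, -∞, -10]
  [-16, -∞, 3]
Key observation: the optimum is the walk 2->2->2->0, with weight 1 + 1 + (-18) = -16.
Optimal value attained by: walk 2->2->2->0.
Answer: (G^⊗3)[2][0] = -16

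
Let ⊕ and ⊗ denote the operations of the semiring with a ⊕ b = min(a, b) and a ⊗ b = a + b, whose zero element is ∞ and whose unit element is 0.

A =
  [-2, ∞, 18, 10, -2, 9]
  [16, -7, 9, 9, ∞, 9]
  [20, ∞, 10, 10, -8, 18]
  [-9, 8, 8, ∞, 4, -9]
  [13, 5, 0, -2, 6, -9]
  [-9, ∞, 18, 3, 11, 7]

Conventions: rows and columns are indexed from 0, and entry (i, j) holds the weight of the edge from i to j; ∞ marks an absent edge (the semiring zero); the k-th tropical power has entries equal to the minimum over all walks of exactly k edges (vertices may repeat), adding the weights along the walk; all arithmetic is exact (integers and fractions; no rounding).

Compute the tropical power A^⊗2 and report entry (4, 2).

A^⊗2:
  [-4, 3, -2, -4, -4, -11]
  [0, -14, 2, 2, 1, 0]
  [1, -3, -8, -10, -2, -17]
  [-18, 1, 4, -6, -11, -5]
  [-18, -2, 6, -6, -8, -11]
  [-11, 11, 9, 1, -11, -6]
Key observation: the optimum is the walk 4->3->2, with weight (-2) + 8 = 6.
Optimal value attained by: walk 4->3->2.
Answer: (A^⊗2)[4][2] = 6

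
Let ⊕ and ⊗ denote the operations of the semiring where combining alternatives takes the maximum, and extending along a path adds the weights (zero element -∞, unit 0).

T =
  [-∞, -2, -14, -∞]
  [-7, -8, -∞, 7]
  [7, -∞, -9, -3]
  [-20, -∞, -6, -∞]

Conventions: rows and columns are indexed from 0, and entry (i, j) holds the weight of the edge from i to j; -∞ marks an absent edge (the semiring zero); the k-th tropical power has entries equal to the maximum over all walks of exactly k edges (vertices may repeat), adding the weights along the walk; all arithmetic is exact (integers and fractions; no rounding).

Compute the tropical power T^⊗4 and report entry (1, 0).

T^⊗2:
  [-7, -10, -23, 5]
  [-13, -9, 1, -1]
  [-2, 5, -7, -12]
  [1, -22, -15, -9]
T^⊗3:
  [-15, -9, -1, -3]
  [8, -15, -7, -2]
  [0, -3, -16, 12]
  [-8, -1, -13, -15]
T^⊗4:
  [6, -17, -9, -2]
  [0, 6, -6, -8]
  [-8, -2, 6, 4]
  [-6, -9, -21, 6]
Key observation: the optimum is the walk 1->1->3->2->0, with weight (-8) + 7 + (-6) + 7 = 0.
Optimal value attained by: walk 1->1->3->2->0.
Answer: (T^⊗4)[1][0] = 0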